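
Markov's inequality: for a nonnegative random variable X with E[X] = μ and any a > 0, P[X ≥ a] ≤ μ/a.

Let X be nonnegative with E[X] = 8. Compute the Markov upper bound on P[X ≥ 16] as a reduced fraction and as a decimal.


μ = E[X] = 8, a = 16.
Markov: P[X ≥ 16] ≤ μ/a = (8)/16 = 1/2.
Numerically: ≈ 0.50000.
(Since a = 16 > μ = 8.00000, the bound 1/2 is < 1 and informative.)

P[X ≥ 16] ≤ 1/2 ≈ 0.50000.


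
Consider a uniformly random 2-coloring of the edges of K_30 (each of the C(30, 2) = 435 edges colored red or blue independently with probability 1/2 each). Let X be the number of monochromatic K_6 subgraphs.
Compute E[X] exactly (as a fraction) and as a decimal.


Let X = Σ_S X_S over the C(30, 6) = 593775 subsets S of size 6, where X_S = 1 if the K_6 on S is monochromatic.
For a fixed S, the K_6 on S has C(6, 2) = 15 edges. P[all 15 edges red] = (1/2)^15, and likewise for blue, so P[monochromatic] = 2·(1/2)^15 = 2^{1 − 15} = 1/16384.
By linearity: E[X] = C(30, 6) · 2^{1 − 15} = 593775 · 1/16384 = 593775/16384.
Numerically: E[X] ≈ 36.2411.

E[X] = C(30,6)·2^(1−C(6,2)) = 593775/16384 ≈ 36.2411.


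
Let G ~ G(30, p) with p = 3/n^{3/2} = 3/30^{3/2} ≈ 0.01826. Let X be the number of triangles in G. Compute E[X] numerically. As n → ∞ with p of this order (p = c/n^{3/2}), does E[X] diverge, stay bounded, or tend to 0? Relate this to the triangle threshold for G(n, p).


Number of potential triangles: C(30, 3) = 4060.
Each occurs with probability p³ ≈ (0.01826)³ ≈ 6.085806e-06.
By linearity: E[X] = C(30, 3)·p³ ≈ 4060 · 6.085806e-06 ≈ 0.0247.
Since α = 3/2 > 1, p = c/n^{3/2} = o(1/n) is below the triangle threshold p ~ 1/n. Asymptotically E[X] ~ (c³/6)·n^{3(1−α)} = (3³/6)·n^{-1.5} → 0, so by Markov's inequality G has no triangles w.h.p.

E[X] ≈ 0.0247; in regime p = Θ(1/n^{3/2}) E[X] tends to 0 (below the triangle threshold p ~ 1/n).


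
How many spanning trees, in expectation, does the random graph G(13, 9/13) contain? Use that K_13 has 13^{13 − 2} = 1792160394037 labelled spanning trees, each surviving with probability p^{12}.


K_13 has 13^{13 − 2} = 1792160394037 labelled spanning trees.
For each such spanning tree H, let X_H = 1 if all 12 edges of H are present in G. Then P[X_H = 1] = p^{12} = (9/13)^{12} = 282429536481/23298085122481.
By linearity of expectation: E[X] = Σ_H E[X_H] = 1792160394037 · p^{12} = 1792160394037 · 282429536481/23298085122481 = 282429536481/13.
Numerically: E[X] ≈ 2.17e+10.

E[X] = 1792160394037 · (9/13)^{12} = 282429536481/13 ≈ 2.17e+10.


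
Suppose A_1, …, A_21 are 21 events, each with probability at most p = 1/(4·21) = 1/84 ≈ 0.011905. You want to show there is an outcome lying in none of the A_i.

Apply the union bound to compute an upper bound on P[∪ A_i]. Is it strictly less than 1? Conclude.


Union bound: P[∪_{i=1}^{21} A_i] ≤ Σ_i P[A_i] ≤ 21·p = 21·(1/84) = 1/4.
Numerically: 1/4 ≈ 0.250000.
Is 1/4 < 1? YES.
Since P[∪ A_i] ≤ 1/4 < 1, the complement has P[∩ A_i^c] ≥ 1 − 1/4 = 3/4 > 0, so some outcome avoids every A_i.

21·p = 1/4 ≈ 0.250000; existence CERTIFIED by the union bound.


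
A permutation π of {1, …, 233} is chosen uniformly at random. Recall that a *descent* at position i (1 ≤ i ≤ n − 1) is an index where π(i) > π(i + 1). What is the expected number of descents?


Write X = Σ X_I over i = 1, …, 232, with X_I the indicator of one descent.
There are 232 indicators.
For each fixed i, the pair (π(i), π(i+1)) is a uniformly random ordered pair of distinct values from {1, …, 233}; by symmetry P[π(i) > π(i+1)] = 1/2.
By linearity: E[X] = 232 · (1/2) = (233 − 1) · (1/2) = 116 ≈ 116.00000.

E[X] = 116 = 116.00000.


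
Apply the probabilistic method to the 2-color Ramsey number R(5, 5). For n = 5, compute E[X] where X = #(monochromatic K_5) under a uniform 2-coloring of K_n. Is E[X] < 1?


E[X] = C(5, 5) · 2^{1 − 10} = 1 · 2^{−9} = 1/512.
As a reduced fraction: E[X] = 1/512 ≈ 0.00195.
Is E[X] < 1? YES.
Since E[X] < 1, there exists a 2-coloring of K_{5} with no monochromatic K_5; hence R(5, 5) > 5.

E[X] = 1/512 ≈ 0.00195; E[X] < 1, so R(5, 5) > 5.


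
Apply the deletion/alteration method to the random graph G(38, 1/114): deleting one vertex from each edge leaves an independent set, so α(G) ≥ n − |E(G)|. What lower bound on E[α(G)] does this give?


E[|E(G)|] = C(38, 2)·p = 703 · (1/114) = 37/6.
E[α(G)] ≥ n − E[|E(G)|] = 38 − 37/6 = 191/6.
Numerically: ≈ 31.833333.
(This is only a lower bound; the true E[α(G)] may be larger.)

E[α(G)] ≥ 191/6 ≈ 31.833333.


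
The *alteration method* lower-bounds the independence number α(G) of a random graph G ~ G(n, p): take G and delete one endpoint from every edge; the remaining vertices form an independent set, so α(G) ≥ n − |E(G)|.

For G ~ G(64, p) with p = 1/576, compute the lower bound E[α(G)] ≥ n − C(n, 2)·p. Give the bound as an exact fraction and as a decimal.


E[|E(G)|] = C(64, 2)·p = 2016 · (1/576) = 7/2.
E[α(G)] ≥ n − E[|E(G)|] = 64 − 7/2 = 121/2.
Numerically: ≈ 60.50000.
(This is only a lower bound; the true E[α(G)] may be larger.)

E[α(G)] ≥ 121/2 ≈ 60.50000.


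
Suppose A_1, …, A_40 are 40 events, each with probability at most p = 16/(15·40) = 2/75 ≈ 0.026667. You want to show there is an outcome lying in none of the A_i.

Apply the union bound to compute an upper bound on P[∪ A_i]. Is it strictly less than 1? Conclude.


Union bound: P[∪_{i=1}^{40} A_i] ≤ Σ_i P[A_i] ≤ 40·p = 40·(2/75) = 16/15.
Numerically: 16/15 ≈ 1.066667.
Is 16/15 < 1? NO.
Since the bound 16/15 is ≥ 1, the union bound is uninformative here; it does NOT by itself certify existence.

40·p = 16/15 ≈ 1.066667; existence NOT certified by the union bound.


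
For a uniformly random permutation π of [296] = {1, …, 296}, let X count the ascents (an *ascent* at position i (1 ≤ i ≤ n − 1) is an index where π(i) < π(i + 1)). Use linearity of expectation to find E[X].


Write X = Σ X_I over i = 1, …, 295, with X_I the indicator of one ascent.
There are 295 indicators.
For each fixed i, the pair (π(i), π(i+1)) is a uniformly random ordered pair of distinct values from {1, …, 296}; by symmetry P[π(i) < π(i+1)] = 1/2.
By linearity: E[X] = 295 · (1/2) = (296 − 1) · (1/2) = 295/2 ≈ 147.500000.

E[X] = 295/2 = 147.500000.


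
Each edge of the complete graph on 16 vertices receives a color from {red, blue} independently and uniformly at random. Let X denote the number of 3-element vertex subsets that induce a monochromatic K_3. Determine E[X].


Let X = Σ_S X_S over the C(16, 3) = 560 subsets S of size 3, where X_S = 1 if the K_3 on S is monochromatic.
For a fixed S, the K_3 on S has C(3, 2) = 3 edges. P[all 3 edges red] = (1/2)^3, and likewise for blue, so P[monochromatic] = 2·(1/2)^3 = 2^{1 − 3} = 1/4.
By linearity of expectation: E[X] = C(16, 3) · 2^{1 − 3} = 560 · 1/4 = 140.
Numerically: E[X] ≈ 140.00000.

E[X] = C(16,3)·2^(1−C(3,2)) = 140 ≈ 140.00000.


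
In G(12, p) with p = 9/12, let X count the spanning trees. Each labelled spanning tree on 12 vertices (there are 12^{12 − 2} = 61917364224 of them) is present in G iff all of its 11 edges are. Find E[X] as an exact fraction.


K_12 has 12^{12 − 2} = 61917364224 labelled spanning trees.
For each such spanning tree H, let X_H = 1 if all 11 edges of H are present in G. Then P[X_H = 1] = p^{11} = (3/4)^{11} = 177147/4194304.
By linearity of expectation: E[X] = Σ_H E[X_H] = 61917364224 · p^{11} = 61917364224 · 177147/4194304 = 10460353203/4.
Numerically: E[X] ≈ 2.62e+09.

E[X] = 61917364224 · (3/4)^{11} = 10460353203/4 ≈ 2.62e+09.


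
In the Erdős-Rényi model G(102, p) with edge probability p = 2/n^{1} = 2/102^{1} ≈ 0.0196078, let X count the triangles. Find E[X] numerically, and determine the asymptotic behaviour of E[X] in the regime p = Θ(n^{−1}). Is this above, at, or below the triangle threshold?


Number of potential triangles: C(102, 3) = 171700.
Each occurs with probability p³ ≈ (0.0196078)³ ≈ 7.53857868e-06.
By linearity: E[X] = C(102, 3)·p³ ≈ 171700 · 7.53857868e-06 ≈ 1.294374.
Here α = 1, so p = 2/n is exactly at the triangle threshold p ~ 1/n. Asymptotically E[X] → c³/6 = 2³/6 = 4/3 ≈ 1.333333, a bounded constant. In this regime the triangle count is asymptotically Poisson(c³/6).

E[X] ≈ 1.294374; in regime p = Θ(1/n^{1}) E[X] stays bounded (at the triangle threshold p ~ 1/n).


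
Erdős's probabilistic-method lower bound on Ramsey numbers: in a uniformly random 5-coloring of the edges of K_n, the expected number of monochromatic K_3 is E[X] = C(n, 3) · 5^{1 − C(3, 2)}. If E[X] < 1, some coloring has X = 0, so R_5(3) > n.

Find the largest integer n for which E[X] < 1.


We need C(n, 3) · 5^{1 − 3} < 1, i.e. C(n, 3) < 5^{3 − 1} = 25.
Check values of n near the boundary:
  n = 3: C(3, 3) = 1; 1 < 25? YES
  n = 4: C(4, 3) = 4; 4 < 25? YES
  n = 5: C(5, 3) = 10; 10 < 25? YES
  n = 6: C(6, 3) = 20; 20 < 25? YES
  n = 7: C(7, 3) = 35; 35 < 25? NO
  n = 8: C(8, 3) = 56; 56 < 25? NO
The largest n with C(n, 3) < 25 is n = 6 (where E[X] = 4/5 ≈ 0.80000). Hence R_5(3) > 6, i.e. R_5(3) ≥ 7.

Largest n = 6; hence R_5(3) > 6.


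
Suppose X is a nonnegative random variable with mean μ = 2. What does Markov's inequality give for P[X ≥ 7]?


μ = E[X] = 2, a = 7.
Markov: P[X ≥ 7] ≤ μ/a = (2)/7 = 2/7.
Numerically: ≈ 0.2857.
(Since a = 7 > μ = 2.0000, the bound 2/7 is < 1 and informative.)

P[X ≥ 7] ≤ 2/7 ≈ 0.2857.


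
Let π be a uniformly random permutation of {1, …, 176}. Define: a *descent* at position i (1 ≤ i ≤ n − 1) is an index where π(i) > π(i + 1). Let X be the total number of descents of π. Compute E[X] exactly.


Write X = Σ X_I over i = 1, …, 175, with X_I the indicator of one descent.
There are 175 indicators.
For each fixed i, the pair (π(i), π(i+1)) is a uniformly random ordered pair of distinct values from {1, …, 176}; by symmetry P[π(i) > π(i+1)] = 1/2.
By linearity: E[X] = 175 · (1/2) = (176 − 1) · (1/2) = 175/2 ≈ 87.500000.

E[X] = 175/2 = 87.500000.


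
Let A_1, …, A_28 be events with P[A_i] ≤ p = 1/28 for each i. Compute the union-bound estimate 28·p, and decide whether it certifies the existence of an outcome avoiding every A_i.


Union bound: P[∪_{i=1}^{28} A_i] ≤ Σ_i P[A_i] ≤ 28·p = 28·(1/28) = 1.
Numerically: 1 ≈ 1.000.
Is 1 < 1? NO.
Since the bound 1 is ≥ 1, the union bound is uninformative here; it does NOT by itself certify existence.

28·p = 1 ≈ 1.000; existence NOT certified by the union bound.


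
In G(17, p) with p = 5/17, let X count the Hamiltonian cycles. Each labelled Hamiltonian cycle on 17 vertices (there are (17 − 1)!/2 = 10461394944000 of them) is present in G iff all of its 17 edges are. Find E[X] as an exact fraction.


K_17 has (17 − 1)!/2 = 10461394944000 labelled Hamiltonian cycles.
For each such Hamiltonian cycle H, let X_H = 1 if all 17 edges of H are present in G. Then P[X_H = 1] = p^{17} = (5/17)^{17} = 762939453125/827240261886336764177.
By linearity: E[X] = Σ_H E[X_H] = 10461394944000 · p^{17} = 10461394944000 · 762939453125/827240261886336764177 = 7981410937500000000000000/827240261886336764177.
Numerically: E[X] ≈ 9648.24.

E[X] = 10461394944000 · (5/17)^{17} = 7981410937500000000000000/827240261886336764177 ≈ 9648.24.


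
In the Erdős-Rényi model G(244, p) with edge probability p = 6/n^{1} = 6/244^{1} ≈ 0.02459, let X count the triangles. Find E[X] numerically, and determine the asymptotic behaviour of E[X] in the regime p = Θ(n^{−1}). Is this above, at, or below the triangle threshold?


Number of potential triangles: C(244, 3) = 2391444.
Each occurs with probability p³ ≈ (0.02459)³ ≈ 1.4869086e-05.
By linearity: E[X] = C(244, 3)·p³ ≈ 2391444 · 1.4869086e-05 ≈ 35.55859.
Here α = 1, so p = 6/n is exactly at the triangle threshold p ~ 1/n. Asymptotically E[X] → c³/6 = 6³/6 = 36 ≈ 36.00000, a bounded constant. In this regime the triangle count is asymptotically Poisson(c³/6).

E[X] ≈ 35.55859; in regime p = Θ(1/n^{1}) E[X] stays bounded (at the triangle threshold p ~ 1/n).


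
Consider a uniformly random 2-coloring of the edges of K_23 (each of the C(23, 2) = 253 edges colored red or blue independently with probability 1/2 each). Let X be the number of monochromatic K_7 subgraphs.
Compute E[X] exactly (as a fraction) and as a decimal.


Let X = Σ_S X_S over the C(23, 7) = 245157 subsets S of size 7, where X_S = 1 if the K_7 on S is monochromatic.
For a fixed S, the K_7 on S has C(7, 2) = 21 edges. P[all 21 edges red] = (1/2)^21, and likewise for blue, so P[monochromatic] = 2·(1/2)^21 = 2^{1 − 21} = 1/1048576.
By linearity: E[X] = C(23, 7) · 2^{1 − 21} = 245157 · 1/1048576 = 245157/1048576.
Numerically: E[X] ≈ 0.2338.

E[X] = C(23,7)·2^(1−C(7,2)) = 245157/1048576 ≈ 0.2338.


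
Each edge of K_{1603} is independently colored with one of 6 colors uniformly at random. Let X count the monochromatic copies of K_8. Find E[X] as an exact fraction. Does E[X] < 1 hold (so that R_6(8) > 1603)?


E[X] = C(1603, 8) · 6^{1 − 28} = 1062551202482611197720 · 6^{−27} = 1062551202482611197720/1023490369077469249536.
As a reduced fraction: E[X] = 14757655590036266635/14215144014964850688 ≈ 1.0382.
Is E[X] < 1? NO.
Since E[X] ≥ 1, the first-moment bound is inconclusive at n = 1603; it does NOT by itself certify R_6(8) > 1603.

E[X] = 14757655590036266635/14215144014964850688 ≈ 1.0382; E[X] ≥ 1; first-moment method inconclusive here.


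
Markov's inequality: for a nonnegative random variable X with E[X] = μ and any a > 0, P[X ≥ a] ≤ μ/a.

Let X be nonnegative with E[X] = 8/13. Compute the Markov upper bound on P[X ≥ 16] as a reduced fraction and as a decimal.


μ = E[X] = 8/13, a = 16.
Markov: P[X ≥ 16] ≤ μ/a = (8/13)/16 = 1/26.
Numerically: ≈ 0.038462.
(Since a = 16 > μ = 0.615385, the bound 1/26 is < 1 and informative.)

P[X ≥ 16] ≤ 1/26 ≈ 0.038462.


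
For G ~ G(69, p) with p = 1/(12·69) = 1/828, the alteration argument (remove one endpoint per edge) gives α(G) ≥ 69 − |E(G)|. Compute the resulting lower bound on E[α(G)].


E[|E(G)|] = C(69, 2)·p = 2346 · (1/828) = 17/6.
E[α(G)] ≥ n − E[|E(G)|] = 69 − 17/6 = 397/6.
Numerically: ≈ 66.167.
(This is only a lower bound; the true E[α(G)] may be larger.)

E[α(G)] ≥ 397/6 ≈ 66.167.


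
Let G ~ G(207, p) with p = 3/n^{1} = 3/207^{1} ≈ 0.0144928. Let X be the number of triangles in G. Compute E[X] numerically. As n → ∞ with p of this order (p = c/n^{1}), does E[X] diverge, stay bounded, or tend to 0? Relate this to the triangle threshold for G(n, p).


Number of potential triangles: C(207, 3) = 1456935.
Each occurs with probability p³ ≈ (0.0144928)³ ≈ 3.04405663e-06.
By linearity: E[X] = C(207, 3)·p³ ≈ 1456935 · 3.04405663e-06 ≈ 4.434993.
Here α = 1, so p = 3/n is exactly at the triangle threshold p ~ 1/n. Asymptotically E[X] → c³/6 = 3³/6 = 9/2 ≈ 4.500000, a bounded constant. In this regime the triangle count is asymptotically Poisson(c³/6).

E[X] ≈ 4.434993; in regime p = Θ(1/n^{1}) E[X] stays bounded (at the triangle threshold p ~ 1/n).


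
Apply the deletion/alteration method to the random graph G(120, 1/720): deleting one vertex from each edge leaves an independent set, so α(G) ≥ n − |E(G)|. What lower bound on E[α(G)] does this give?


E[|E(G)|] = C(120, 2)·p = 7140 · (1/720) = 119/12.
E[α(G)] ≥ n − E[|E(G)|] = 120 − 119/12 = 1321/12.
Numerically: ≈ 110.083333.
(This is only a lower bound; the true E[α(G)] may be larger.)

E[α(G)] ≥ 1321/12 ≈ 110.083333.


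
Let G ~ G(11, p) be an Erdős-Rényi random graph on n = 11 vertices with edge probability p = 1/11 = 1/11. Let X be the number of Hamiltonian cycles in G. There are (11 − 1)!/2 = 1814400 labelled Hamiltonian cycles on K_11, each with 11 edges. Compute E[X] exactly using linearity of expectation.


K_11 has (11 − 1)!/2 = 1814400 labelled Hamiltonian cycles.
For each such Hamiltonian cycle H, let X_H = 1 if all 11 edges of H are present in G. Then P[X_H = 1] = p^{11} = (1/11)^{11} = 1/285311670611.
Summing the indicators: E[X] = Σ_H E[X_H] = 1814400 · p^{11} = 1814400 · 1/285311670611 = 1814400/285311670611.
Numerically: E[X] ≈ 6.36e-06.

E[X] = 1814400 · (1/11)^{11} = 1814400/285311670611 ≈ 6.36e-06.


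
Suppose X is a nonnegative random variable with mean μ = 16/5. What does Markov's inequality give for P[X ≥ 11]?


μ = E[X] = 16/5, a = 11.
Markov: P[X ≥ 11] ≤ μ/a = (16/5)/11 = 16/55.
Numerically: ≈ 0.290909.
(Since a = 11 > μ = 3.200000, the bound 16/55 is < 1 and informative.)

P[X ≥ 11] ≤ 16/55 ≈ 0.290909.


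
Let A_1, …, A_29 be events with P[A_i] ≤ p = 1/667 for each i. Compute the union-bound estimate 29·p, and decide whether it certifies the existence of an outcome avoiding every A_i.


Union bound: P[∪_{i=1}^{29} A_i] ≤ Σ_i P[A_i] ≤ 29·p = 29·(1/667) = 1/23.
Numerically: 1/23 ≈ 0.0435.
Is 1/23 < 1? YES.
Since P[∪ A_i] ≤ 1/23 < 1, the complement has P[∩ A_i^c] ≥ 1 − 1/23 = 22/23 > 0, so some outcome avoids every A_i.

29·p = 1/23 ≈ 0.0435; existence CERTIFIED by the union bound.


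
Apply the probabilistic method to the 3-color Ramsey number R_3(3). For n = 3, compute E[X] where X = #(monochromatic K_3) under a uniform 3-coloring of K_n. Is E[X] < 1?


E[X] = C(3, 3) · 3^{1 − 3} = 1 · 3^{−2} = 1/9.
As a reduced fraction: E[X] = 1/9 ≈ 0.1111111.
Is E[X] < 1? YES.
Since E[X] < 1, there exists a 3-coloring of K_{3} with no monochromatic K_3; hence R_3(3) > 3.

E[X] = 1/9 ≈ 0.1111111; E[X] < 1, so R_3(3) > 3.


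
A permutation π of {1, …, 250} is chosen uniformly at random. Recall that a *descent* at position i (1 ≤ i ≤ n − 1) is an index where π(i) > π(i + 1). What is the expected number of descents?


Write X = Σ X_I over i = 1, …, 249, with X_I the indicator of one descent.
There are 249 indicators.
For each fixed i, the pair (π(i), π(i+1)) is a uniformly random ordered pair of distinct values from {1, …, 250}; by symmetry P[π(i) > π(i+1)] = 1/2.
By linearity: E[X] = 249 · (1/2) = (250 − 1) · (1/2) = 249/2 ≈ 124.500.

E[X] = 249/2 = 124.500.


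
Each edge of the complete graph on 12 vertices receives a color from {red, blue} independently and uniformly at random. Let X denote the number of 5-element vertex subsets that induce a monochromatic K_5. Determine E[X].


Let X = Σ_S X_S over the C(12, 5) = 792 subsets S of size 5, where X_S = 1 if the K_5 on S is monochromatic.
For a fixed S, the K_5 on S has C(5, 2) = 10 edges. P[all 10 edges red] = (1/2)^10, and likewise for blue, so P[monochromatic] = 2·(1/2)^10 = 2^{1 − 10} = 1/512.
By linearity: E[X] = C(12, 5) · 2^{1 − 10} = 792 · 1/512 = 99/64.
Numerically: E[X] ≈ 1.547.

E[X] = C(12,5)·2^(1−C(5,2)) = 99/64 ≈ 1.547.


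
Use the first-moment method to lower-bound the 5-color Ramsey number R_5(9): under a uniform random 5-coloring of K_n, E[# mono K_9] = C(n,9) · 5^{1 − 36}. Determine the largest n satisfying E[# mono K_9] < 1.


We need C(n, 9) · 5^{1 − 36} < 1, i.e. C(n, 9) < 5^{36 − 1} = 2910383045673370361328125.
Check values of n near the boundary:
  n = 2169: C(2169, 9) = 2879753360044504243499683; 2879753360044504243499683 < 2910383045673370361328125? YES
  n = 2170: C(2170, 9) = 2891746779868845075610510; 2891746779868845075610510 < 2910383045673370361328125? YES
  n = 2171: C(2171, 9) = 2903784578674959601827205; 2903784578674959601827205 < 2910383045673370361328125? YES
  n = 2172: C(2172, 9) = 2915866900084148060642020; 2915866900084148060642020 < 2910383045673370361328125? NO
  n = 2173: C(2173, 9) = 2927993888115921319674265; 2927993888115921319674265 < 2910383045673370361328125? NO
  n = 2174: C(2174, 9) = 2940165687188920530702934; 2940165687188920530702934 < 2910383045673370361328125? NO
The largest n with C(n, 9) < 2910383045673370361328125 is n = 2171 (where E[X] = 580756915734991920365441/582076609134674072265625 ≈ 0.99773). Hence R_5(9) > 2171, i.e. R_5(9) ≥ 2172.

Largest n = 2171; hence R_5(9) > 2171.


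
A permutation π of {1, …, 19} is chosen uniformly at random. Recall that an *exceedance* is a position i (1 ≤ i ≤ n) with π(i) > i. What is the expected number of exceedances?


Write X = Σ_{i=1}^{19} X_i, where X_i = 1_{π(i) > i}.
For each fixed i, π(i) is uniform over {1, …, 19} (marginal of a uniform permutation), so P[π(i) > i] = (n − i)/n. Summing: Σ_{i=1}^{19} (n − i)/n = (0 + 1 + … + 18)/19 = 19(19 − 1)/(2·19) = (19 − 1)/2.
Hence E[X] = Σ_{i=1}^{19} (19 − i)/19 = 9 ≈ 9.0000.

E[X] = 9 = 9.0000.


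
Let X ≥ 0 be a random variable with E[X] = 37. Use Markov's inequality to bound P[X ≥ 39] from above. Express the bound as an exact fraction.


μ = E[X] = 37, a = 39.
Markov: P[X ≥ 39] ≤ μ/a = (37)/39 = 37/39.
Numerically: ≈ 0.94872.
(Since a = 39 > μ = 37.00000, the bound 37/39 is < 1 and informative.)

P[X ≥ 39] ≤ 37/39 ≈ 0.94872.


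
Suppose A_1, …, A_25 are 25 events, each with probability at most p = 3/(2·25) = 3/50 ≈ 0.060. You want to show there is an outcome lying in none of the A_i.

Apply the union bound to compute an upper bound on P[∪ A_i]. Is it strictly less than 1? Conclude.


Union bound: P[∪_{i=1}^{25} A_i] ≤ Σ_i P[A_i] ≤ 25·p = 25·(3/50) = 3/2.
Numerically: 3/2 ≈ 1.500.
Is 3/2 < 1? NO.
Since the bound 3/2 is ≥ 1, the union bound is uninformative here; it does NOT by itself certify existence.

25·p = 3/2 ≈ 1.500; existence NOT certified by the union bound.


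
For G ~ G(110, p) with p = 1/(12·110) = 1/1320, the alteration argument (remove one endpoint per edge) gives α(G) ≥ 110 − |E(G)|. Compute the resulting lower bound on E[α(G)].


E[|E(G)|] = C(110, 2)·p = 5995 · (1/1320) = 109/24.
E[α(G)] ≥ n − E[|E(G)|] = 110 − 109/24 = 2531/24.
Numerically: ≈ 105.458.
(This is only a lower bound; the true E[α(G)] may be larger.)

E[α(G)] ≥ 2531/24 ≈ 105.458.


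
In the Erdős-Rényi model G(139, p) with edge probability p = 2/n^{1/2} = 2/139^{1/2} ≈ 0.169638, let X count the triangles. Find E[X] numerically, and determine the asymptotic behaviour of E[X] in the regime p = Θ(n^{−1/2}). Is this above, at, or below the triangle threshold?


Number of potential triangles: C(139, 3) = 437989.
Each occurs with probability p³ ≈ (0.169638)³ ≈ 4.88166290e-03.
By linearity: E[X] = C(139, 3)·p³ ≈ 437989 · 4.88166290e-03 ≈ 2138.114654.
Since α = 1/2 < 1, p = c/n^{1/2} ≫ 1/n is above the triangle threshold p ~ 1/n. Asymptotically E[X] ~ (c³/6)·n^{3(1−α)} = (2³/6)·n^{1.5} → ∞; triangles are abundant w.h.p.

E[X] ≈ 2138.114654; in regime p = Θ(1/n^{1/2}) E[X] diverges (above the triangle threshold p ~ 1/n).


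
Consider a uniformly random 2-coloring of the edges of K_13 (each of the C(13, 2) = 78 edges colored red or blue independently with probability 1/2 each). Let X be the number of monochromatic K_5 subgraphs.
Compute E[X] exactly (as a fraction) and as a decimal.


Let X = Σ_S X_S over the C(13, 5) = 1287 subsets S of size 5, where X_S = 1 if the K_5 on S is monochromatic.
For a fixed S, the K_5 on S has C(5, 2) = 10 edges. P[all 10 edges red] = (1/2)^10, and likewise for blue, so P[monochromatic] = 2·(1/2)^10 = 2^{1 − 10} = 1/512.
Summing: E[X] = C(13, 5) · 2^{1 − 10} = 1287 · 1/512 = 1287/512.
Numerically: E[X] ≈ 2.514.

E[X] = C(13,5)·2^(1−C(5,2)) = 1287/512 ≈ 2.514.


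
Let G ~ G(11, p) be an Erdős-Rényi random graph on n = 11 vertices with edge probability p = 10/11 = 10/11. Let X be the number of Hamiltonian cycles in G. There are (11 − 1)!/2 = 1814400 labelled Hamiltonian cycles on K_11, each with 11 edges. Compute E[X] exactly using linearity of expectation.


K_11 has (11 − 1)!/2 = 1814400 labelled Hamiltonian cycles.
For each such Hamiltonian cycle H, let X_H = 1 if all 11 edges of H are present in G. Then P[X_H = 1] = p^{11} = (10/11)^{11} = 100000000000/285311670611.
By linearity of expectation: E[X] = Σ_H E[X_H] = 1814400 · p^{11} = 1814400 · 100000000000/285311670611 = 181440000000000000/285311670611.
Numerically: E[X] ≈ 6.3594e+05.

E[X] = 1814400 · (10/11)^{11} = 181440000000000000/285311670611 ≈ 6.3594e+05.


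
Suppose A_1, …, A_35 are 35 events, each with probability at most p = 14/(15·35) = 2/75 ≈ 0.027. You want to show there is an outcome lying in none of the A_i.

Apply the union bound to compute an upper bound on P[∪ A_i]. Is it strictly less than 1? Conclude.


Union bound: P[∪_{i=1}^{35} A_i] ≤ Σ_i P[A_i] ≤ 35·p = 35·(2/75) = 14/15.
Numerically: 14/15 ≈ 0.933.
Is 14/15 < 1? YES.
Since P[∪ A_i] ≤ 14/15 < 1, the complement has P[∩ A_i^c] ≥ 1 − 14/15 = 1/15 > 0, so some outcome avoids every A_i.

35·p = 14/15 ≈ 0.933; existence CERTIFIED by the union bound.


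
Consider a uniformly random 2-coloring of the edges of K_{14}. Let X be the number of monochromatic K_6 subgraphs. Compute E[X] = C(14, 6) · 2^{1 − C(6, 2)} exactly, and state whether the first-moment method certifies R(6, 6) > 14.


E[X] = C(14, 6) · 2^{1 − 15} = 3003 · 2^{−14} = 3003/16384.
As a reduced fraction: E[X] = 3003/16384 ≈ 0.183289.
Is E[X] < 1? YES.
Since E[X] < 1, there exists a 2-coloring of K_{14} with no monochromatic K_6; hence R(6, 6) > 14.

E[X] = 3003/16384 ≈ 0.183289; E[X] < 1, so R(6, 6) > 14.


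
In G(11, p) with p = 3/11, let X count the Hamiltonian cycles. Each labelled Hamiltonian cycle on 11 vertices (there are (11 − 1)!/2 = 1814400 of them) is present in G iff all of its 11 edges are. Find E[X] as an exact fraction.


K_11 has (11 − 1)!/2 = 1814400 labelled Hamiltonian cycles.
For each such Hamiltonian cycle H, let X_H = 1 if all 11 edges of H are present in G. Then P[X_H = 1] = p^{11} = (3/11)^{11} = 177147/285311670611.
Summing the indicators: E[X] = Σ_H E[X_H] = 1814400 · p^{11} = 1814400 · 177147/285311670611 = 321415516800/285311670611.
Numerically: E[X] ≈ 1.1265.

E[X] = 1814400 · (3/11)^{11} = 321415516800/285311670611 ≈ 1.1265.


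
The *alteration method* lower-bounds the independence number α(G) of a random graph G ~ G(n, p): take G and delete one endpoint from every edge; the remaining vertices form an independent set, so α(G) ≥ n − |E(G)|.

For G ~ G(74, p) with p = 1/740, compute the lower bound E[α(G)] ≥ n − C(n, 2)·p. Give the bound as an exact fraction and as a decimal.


E[|E(G)|] = C(74, 2)·p = 2701 · (1/740) = 73/20.
E[α(G)] ≥ n − E[|E(G)|] = 74 − 73/20 = 1407/20.
Numerically: ≈ 70.350000.
(This is only a lower bound; the true E[α(G)] may be larger.)

E[α(G)] ≥ 1407/20 ≈ 70.350000.


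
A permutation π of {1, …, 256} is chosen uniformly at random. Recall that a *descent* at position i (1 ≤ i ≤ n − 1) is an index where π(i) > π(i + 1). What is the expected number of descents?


Write X = Σ X_I over i = 1, …, 255, with X_I the indicator of one descent.
There are 255 indicators.
For each fixed i, the pair (π(i), π(i+1)) is a uniformly random ordered pair of distinct values from {1, …, 256}; by symmetry P[π(i) > π(i+1)] = 1/2.
By linearity: E[X] = 255 · (1/2) = (256 − 1) · (1/2) = 255/2 ≈ 127.500000.

E[X] = 255/2 = 127.500000.


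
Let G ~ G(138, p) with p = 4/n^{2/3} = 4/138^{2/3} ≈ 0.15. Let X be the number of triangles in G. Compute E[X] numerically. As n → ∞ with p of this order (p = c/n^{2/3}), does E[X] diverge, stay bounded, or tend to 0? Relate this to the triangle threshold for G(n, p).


Number of potential triangles: C(138, 3) = 428536.
Each occurs with probability p³ ≈ (0.15)³ ≈ 3.36064e-03.
By linearity: E[X] = C(138, 3)·p³ ≈ 428536 · 3.36064e-03 ≈ 1440.155.
Since α = 2/3 < 1, p = c/n^{2/3} ≫ 1/n is above the triangle threshold p ~ 1/n. Asymptotically E[X] ~ (c³/6)·n^{3(1−α)} = (4³/6)·n^{1} → ∞; triangles are abundant w.h.p.

E[X] ≈ 1440.155; in regime p = Θ(1/n^{2/3}) E[X] diverges (above the triangle threshold p ~ 1/n).


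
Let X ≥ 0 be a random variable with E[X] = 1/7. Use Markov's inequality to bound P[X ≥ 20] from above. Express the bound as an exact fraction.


μ = E[X] = 1/7, a = 20.
Markov: P[X ≥ 20] ≤ μ/a = (1/7)/20 = 1/140.
Numerically: ≈ 0.00714.
(Since a = 20 > μ = 0.14286, the bound 1/140 is < 1 and informative.)

P[X ≥ 20] ≤ 1/140 ≈ 0.00714.


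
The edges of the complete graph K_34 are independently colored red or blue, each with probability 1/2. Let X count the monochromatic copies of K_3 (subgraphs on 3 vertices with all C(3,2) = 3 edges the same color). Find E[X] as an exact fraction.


Let X = Σ_S X_S over the C(34, 3) = 5984 subsets S of size 3, where X_S = 1 if the K_3 on S is monochromatic.
For a fixed S, the K_3 on S has C(3, 2) = 3 edges. P[all 3 edges red] = (1/2)^3, and likewise for blue, so P[monochromatic] = 2·(1/2)^3 = 2^{1 − 3} = 1/4.
Summing: E[X] = C(34, 3) · 2^{1 − 3} = 5984 · 1/4 = 1496.
Numerically: E[X] ≈ 1496.000000.

E[X] = C(34,3)·2^(1−C(3,2)) = 1496 ≈ 1496.000000.


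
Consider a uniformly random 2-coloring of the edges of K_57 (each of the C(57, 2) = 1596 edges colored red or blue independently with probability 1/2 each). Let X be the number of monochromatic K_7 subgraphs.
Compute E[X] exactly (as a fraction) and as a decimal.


Let X = Σ_S X_S over the C(57, 7) = 264385836 subsets S of size 7, where X_S = 1 if the K_7 on S is monochromatic.
For a fixed S, the K_7 on S has C(7, 2) = 21 edges. P[all 21 edges red] = (1/2)^21, and likewise for blue, so P[monochromatic] = 2·(1/2)^21 = 2^{1 − 21} = 1/1048576.
Summing: E[X] = C(57, 7) · 2^{1 − 21} = 264385836 · 1/1048576 = 66096459/262144.
Numerically: E[X] ≈ 252.1380.

E[X] = C(57,7)·2^(1−C(7,2)) = 66096459/262144 ≈ 252.1380.


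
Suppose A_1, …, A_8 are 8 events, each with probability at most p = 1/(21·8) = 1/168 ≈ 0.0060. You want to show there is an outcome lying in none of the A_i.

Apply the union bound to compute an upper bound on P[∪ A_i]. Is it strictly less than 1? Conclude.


Union bound: P[∪_{i=1}^{8} A_i] ≤ Σ_i P[A_i] ≤ 8·p = 8·(1/168) = 1/21.
Numerically: 1/21 ≈ 0.0476.
Is 1/21 < 1? YES.
Since P[∪ A_i] ≤ 1/21 < 1, the complement has P[∩ A_i^c] ≥ 1 − 1/21 = 20/21 > 0, so some outcome avoids every A_i.

8·p = 1/21 ≈ 0.0476; existence CERTIFIED by the union bound.


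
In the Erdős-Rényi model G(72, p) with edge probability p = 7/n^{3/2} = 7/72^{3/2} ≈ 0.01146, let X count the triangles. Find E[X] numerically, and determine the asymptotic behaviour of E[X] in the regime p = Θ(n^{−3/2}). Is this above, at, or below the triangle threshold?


Number of potential triangles: C(72, 3) = 59640.
Each occurs with probability p³ ≈ (0.01146)³ ≈ 1.504173e-06.
By linearity: E[X] = C(72, 3)·p³ ≈ 59640 · 1.504173e-06 ≈ 0.0897.
Since α = 3/2 > 1, p = c/n^{3/2} = o(1/n) is below the triangle threshold p ~ 1/n. Asymptotically E[X] ~ (c³/6)·n^{3(1−α)} = (7³/6)·n^{-1.5} → 0, so by Markov's inequality G has no triangles w.h.p.

E[X] ≈ 0.0897; in regime p = Θ(1/n^{3/2}) E[X] tends to 0 (below the triangle threshold p ~ 1/n).


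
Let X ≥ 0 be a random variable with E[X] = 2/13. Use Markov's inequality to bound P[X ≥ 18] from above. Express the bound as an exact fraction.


μ = E[X] = 2/13, a = 18.
Markov: P[X ≥ 18] ≤ μ/a = (2/13)/18 = 1/117.
Numerically: ≈ 0.008547.
(Since a = 18 > μ = 0.153846, the bound 1/117 is < 1 and informative.)

P[X ≥ 18] ≤ 1/117 ≈ 0.008547.


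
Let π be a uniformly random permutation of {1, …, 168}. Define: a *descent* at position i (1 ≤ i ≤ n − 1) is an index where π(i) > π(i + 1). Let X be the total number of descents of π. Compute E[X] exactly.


Write X = Σ X_I over i = 1, …, 167, with X_I the indicator of one descent.
There are 167 indicators.
For each fixed i, the pair (π(i), π(i+1)) is a uniformly random ordered pair of distinct values from {1, …, 168}; by symmetry P[π(i) > π(i+1)] = 1/2.
By linearity: E[X] = 167 · (1/2) = (168 − 1) · (1/2) = 167/2 ≈ 83.500.

E[X] = 167/2 = 83.500.


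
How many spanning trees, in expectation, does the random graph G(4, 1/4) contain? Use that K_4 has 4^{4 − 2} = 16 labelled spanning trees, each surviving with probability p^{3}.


K_4 has 4^{4 − 2} = 16 labelled spanning trees.
For each such spanning tree H, let X_H = 1 if all 3 edges of H are present in G. Then P[X_H = 1] = p^{3} = (1/4)^{3} = 1/64.
By linearity of expectation: E[X] = Σ_H E[X_H] = 16 · p^{3} = 16 · 1/64 = 1/4.
Numerically: E[X] ≈ 0.25.

E[X] = 16 · (1/4)^{3} = 1/4 ≈ 0.25.


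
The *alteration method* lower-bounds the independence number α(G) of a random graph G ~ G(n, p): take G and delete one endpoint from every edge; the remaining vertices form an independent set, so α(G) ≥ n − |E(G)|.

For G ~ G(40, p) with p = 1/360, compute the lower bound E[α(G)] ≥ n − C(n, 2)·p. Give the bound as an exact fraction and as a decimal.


E[|E(G)|] = C(40, 2)·p = 780 · (1/360) = 13/6.
E[α(G)] ≥ n − E[|E(G)|] = 40 − 13/6 = 227/6.
Numerically: ≈ 37.8333.
(This is only a lower bound; the true E[α(G)] may be larger.)

E[α(G)] ≥ 227/6 ≈ 37.8333.


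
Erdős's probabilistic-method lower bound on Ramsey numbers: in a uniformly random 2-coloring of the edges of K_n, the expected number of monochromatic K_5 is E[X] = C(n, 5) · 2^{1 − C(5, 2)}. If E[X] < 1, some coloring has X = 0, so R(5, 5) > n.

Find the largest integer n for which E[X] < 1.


We need C(n, 5) · 2^{1 − 10} < 1, i.e. C(n, 5) < 2^{10 − 1} = 512.
Check values of n near the boundary:
  n = 10: C(10, 5) = 252; 252 < 512? YES
  n = 11: C(11, 5) = 462; 462 < 512? YES
  n = 12: C(12, 5) = 792; 792 < 512? NO
The largest n with C(n, 5) < 512 is n = 11 (where E[X] = 231/256 ≈ 0.90234). Hence R(5, 5) > 11, i.e. R(5, 5) ≥ 12.

Largest n = 11; hence R(5, 5) > 11.


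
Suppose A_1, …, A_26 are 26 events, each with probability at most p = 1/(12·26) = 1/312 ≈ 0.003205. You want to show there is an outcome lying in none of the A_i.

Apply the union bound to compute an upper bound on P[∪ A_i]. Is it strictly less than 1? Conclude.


Union bound: P[∪_{i=1}^{26} A_i] ≤ Σ_i P[A_i] ≤ 26·p = 26·(1/312) = 1/12.
Numerically: 1/12 ≈ 0.083333.
Is 1/12 < 1? YES.
Since P[∪ A_i] ≤ 1/12 < 1, the complement has P[∩ A_i^c] ≥ 1 − 1/12 = 11/12 > 0, so some outcome avoids every A_i.

26·p = 1/12 ≈ 0.083333; existence CERTIFIED by the union bound.


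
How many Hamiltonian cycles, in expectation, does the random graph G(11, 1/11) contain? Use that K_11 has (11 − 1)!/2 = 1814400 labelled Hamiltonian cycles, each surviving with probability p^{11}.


K_11 has (11 − 1)!/2 = 1814400 labelled Hamiltonian cycles.
For each such Hamiltonian cycle H, let X_H = 1 if all 11 edges of H are present in G. Then P[X_H = 1] = p^{11} = (1/11)^{11} = 1/285311670611.
By linearity of expectation: E[X] = Σ_H E[X_H] = 1814400 · p^{11} = 1814400 · 1/285311670611 = 1814400/285311670611.
Numerically: E[X] ≈ 6.3594e-06.

E[X] = 1814400 · (1/11)^{11} = 1814400/285311670611 ≈ 6.3594e-06.


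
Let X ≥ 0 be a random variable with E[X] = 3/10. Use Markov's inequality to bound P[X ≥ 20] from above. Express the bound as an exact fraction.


μ = E[X] = 3/10, a = 20.
Markov: P[X ≥ 20] ≤ μ/a = (3/10)/20 = 3/200.
Numerically: ≈ 0.015000.
(Since a = 20 > μ = 0.300000, the bound 3/200 is < 1 and informative.)

P[X ≥ 20] ≤ 3/200 ≈ 0.015000.


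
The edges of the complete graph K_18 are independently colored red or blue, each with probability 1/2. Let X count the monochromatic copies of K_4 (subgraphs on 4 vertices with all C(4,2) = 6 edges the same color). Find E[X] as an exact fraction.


Let X = Σ_S X_S over the C(18, 4) = 3060 subsets S of size 4, where X_S = 1 if the K_4 on S is monochromatic.
For a fixed S, the K_4 on S has C(4, 2) = 6 edges. P[all 6 edges red] = (1/2)^6, and likewise for blue, so P[monochromatic] = 2·(1/2)^6 = 2^{1 − 6} = 1/32.
By linearity of expectation: E[X] = C(18, 4) · 2^{1 − 6} = 3060 · 1/32 = 765/8.
Numerically: E[X] ≈ 95.625.

E[X] = C(18,4)·2^(1−C(4,2)) = 765/8 ≈ 95.625.


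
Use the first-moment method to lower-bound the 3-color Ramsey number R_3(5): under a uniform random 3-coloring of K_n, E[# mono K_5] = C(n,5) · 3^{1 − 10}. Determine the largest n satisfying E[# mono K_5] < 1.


We need C(n, 5) · 3^{1 − 10} < 1, i.e. C(n, 5) < 3^{10 − 1} = 19683.
Check values of n near the boundary:
  n = 18: C(18, 5) = 8568; 8568 < 19683? YES
  n = 19: C(19, 5) = 11628; 11628 < 19683? YES
  n = 20: C(20, 5) = 15504; 15504 < 19683? YES
  n = 21: C(21, 5) = 20349; 20349 < 19683? NO
  n = 22: C(22, 5) = 26334; 26334 < 19683? NO
The largest n with C(n, 5) < 19683 is n = 20 (where E[X] = 5168/6561 ≈ 0.78768). Hence R_3(5) > 20, i.e. R_3(5) ≥ 21.

Largest n = 20; hence R_3(5) > 20.


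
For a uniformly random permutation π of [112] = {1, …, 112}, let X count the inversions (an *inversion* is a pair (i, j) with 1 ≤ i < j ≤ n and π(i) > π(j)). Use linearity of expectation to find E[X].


Write X = Σ X_I over the C(112, 2) = 6216 pairs i < j, with X_I the indicator of one inversion.
There are 6216 indicators.
For each fixed pair i < j, the values π(i) and π(j) are two distinct elements of {1, …, 112} in uniformly random order; by symmetry P[π(i) > π(j)] = 1/2.
By linearity: E[X] = 6216 · (1/2) = C(112, 2) · (1/2) = 6216/2 = 3108 ≈ 3108.000.

E[X] = 3108 = 3108.000.


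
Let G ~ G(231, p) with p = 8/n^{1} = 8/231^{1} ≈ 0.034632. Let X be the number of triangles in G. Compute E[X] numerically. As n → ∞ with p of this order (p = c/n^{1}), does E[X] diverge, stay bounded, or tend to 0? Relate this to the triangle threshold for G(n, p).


Number of potential triangles: C(231, 3) = 2027795.
Each occurs with probability p³ ≈ (0.034632)³ ≈ 4.1536894e-05.
By linearity: E[X] = C(231, 3)·p³ ≈ 2027795 · 4.1536894e-05 ≈ 84.22831.
Here α = 1, so p = 8/n is exactly at the triangle threshold p ~ 1/n. Asymptotically E[X] → c³/6 = 8³/6 = 256/3 ≈ 85.33333, a bounded constant. In this regime the triangle count is asymptotically Poisson(c³/6).

E[X] ≈ 84.22831; in regime p = Θ(1/n^{1}) E[X] stays bounded (at the triangle threshold p ~ 1/n).


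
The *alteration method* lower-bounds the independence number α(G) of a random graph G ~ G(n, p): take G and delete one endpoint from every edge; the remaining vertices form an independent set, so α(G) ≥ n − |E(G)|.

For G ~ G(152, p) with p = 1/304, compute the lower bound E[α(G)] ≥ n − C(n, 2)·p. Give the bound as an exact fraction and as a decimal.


E[|E(G)|] = C(152, 2)·p = 11476 · (1/304) = 151/4.
E[α(G)] ≥ n − E[|E(G)|] = 152 − 151/4 = 457/4.
Numerically: ≈ 114.250000.
(This is only a lower bound; the true E[α(G)] may be larger.)

E[α(G)] ≥ 457/4 ≈ 114.250000.


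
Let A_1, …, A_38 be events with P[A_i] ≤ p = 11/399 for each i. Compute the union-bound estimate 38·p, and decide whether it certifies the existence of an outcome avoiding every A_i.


Union bound: P[∪_{i=1}^{38} A_i] ≤ Σ_i P[A_i] ≤ 38·p = 38·(11/399) = 22/21.
Numerically: 22/21 ≈ 1.04762.
Is 22/21 < 1? NO.
Since the bound 22/21 is ≥ 1, the union bound is uninformative here; it does NOT by itself certify existence.

38·p = 22/21 ≈ 1.04762; existence NOT certified by the union bound.


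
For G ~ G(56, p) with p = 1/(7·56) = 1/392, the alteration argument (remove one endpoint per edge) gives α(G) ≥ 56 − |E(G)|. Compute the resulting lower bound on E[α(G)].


E[|E(G)|] = C(56, 2)·p = 1540 · (1/392) = 55/14.
E[α(G)] ≥ n − E[|E(G)|] = 56 − 55/14 = 729/14.
Numerically: ≈ 52.07143.
(This is only a lower bound; the true E[α(G)] may be larger.)

E[α(G)] ≥ 729/14 ≈ 52.07143.


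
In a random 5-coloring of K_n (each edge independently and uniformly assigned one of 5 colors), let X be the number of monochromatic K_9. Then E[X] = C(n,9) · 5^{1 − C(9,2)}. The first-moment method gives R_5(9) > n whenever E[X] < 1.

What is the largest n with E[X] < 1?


We need C(n, 9) · 5^{1 − 36} < 1, i.e. C(n, 9) < 5^{36 − 1} = 2910383045673370361328125.
Check values of n near the boundary:
  n = 2165: C(2165, 9) = 2832220612024886803272630; 2832220612024886803272630 < 2910383045673370361328125? YES
  n = 2166: C(2166, 9) = 2844037944203015677277940; 2844037944203015677277940 < 2910383045673370361328125? YES
  n = 2167: C(2167, 9) = 2855899084841489792706810; 2855899084841489792706810 < 2910383045673370361328125? YES
  n = 2168: C(2168, 9) = 2867804175977929537095120; 2867804175977929537095120 < 2910383045673370361328125? YES
  n = 2169: C(2169, 9) = 2879753360044504243499683; 2879753360044504243499683 < 2910383045673370361328125? YES
  n = 2170: C(2170, 9) = 2891746779868845075610510; 2891746779868845075610510 < 2910383045673370361328125? YES
  n = 2171: C(2171, 9) = 2903784578674959601827205; 2903784578674959601827205 < 2910383045673370361328125? YES
  n = 2172: C(2172, 9) = 2915866900084148060642020; 2915866900084148060642020 < 2910383045673370361328125? NO
  n = 2173: C(2173, 9) = 2927993888115921319674265; 2927993888115921319674265 < 2910383045673370361328125? NO
The largest n with C(n, 9) < 2910383045673370361328125 is n = 2171 (where E[X] = 580756915734991920365441/582076609134674072265625 ≈ 0.997733). Hence R_5(9) > 2171, i.e. R_5(9) ≥ 2172.

Largest n = 2171; hence R_5(9) > 2171.
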